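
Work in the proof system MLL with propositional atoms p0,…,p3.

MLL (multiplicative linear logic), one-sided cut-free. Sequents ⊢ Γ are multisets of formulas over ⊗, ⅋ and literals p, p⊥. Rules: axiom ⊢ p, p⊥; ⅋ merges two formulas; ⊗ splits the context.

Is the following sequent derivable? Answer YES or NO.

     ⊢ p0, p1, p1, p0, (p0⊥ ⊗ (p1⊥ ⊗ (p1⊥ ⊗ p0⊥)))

Derivation trace:
[⊗]  ⊢ p0, p1, p1, p0, (p0⊥ ⊗ (p1⊥ ⊗ (p1⊥ ⊗ p0⊥)))
  [Ax]  ⊢ p0, p0⊥
  [⊗]  ⊢ p1, p1, p0, (p1⊥ ⊗ (p1⊥ ⊗ p0⊥))
    [Ax]  ⊢ p1, p1⊥
    [⊗]  ⊢ p1, p0, (p1⊥ ⊗ p0⊥)
      [Ax]  ⊢ p1, p1⊥
      [Ax]  ⊢ p0, p0⊥

Result: YES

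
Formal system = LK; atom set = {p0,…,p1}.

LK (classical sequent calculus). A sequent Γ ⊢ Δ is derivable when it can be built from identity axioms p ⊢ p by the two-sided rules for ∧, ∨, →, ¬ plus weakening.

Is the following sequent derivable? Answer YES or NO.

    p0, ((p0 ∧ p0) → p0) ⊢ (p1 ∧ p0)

Enumerate valuations to refute Γ ⊢ Δ:
  v=00: Γ:[p0=F, ((p0 ∧ p0) → p0)=T] Δ:[(p1 ∧ p0)=F] refutes=False
  v=01: Γ:[p0=F, ((p0 ∧ p0) → p0)=T] Δ:[(p1 ∧ p0)=F] refutes=False
  v=10: Γ:[p0=T, ((p0 ∧ p0) → p0)=T] Δ:[(p1 ∧ p0)=F] refutes=True  ← countermodel

Result: NO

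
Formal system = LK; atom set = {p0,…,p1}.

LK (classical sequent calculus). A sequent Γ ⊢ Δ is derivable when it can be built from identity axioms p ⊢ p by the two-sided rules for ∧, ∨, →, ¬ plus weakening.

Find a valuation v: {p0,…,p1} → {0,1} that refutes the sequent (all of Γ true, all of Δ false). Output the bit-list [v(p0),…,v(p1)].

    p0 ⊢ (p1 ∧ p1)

Truth-table refutation:
  v=00: Γ:[p0=F] Δ:[(p1 ∧ p1)=F] refutes=False
  v=01: Γ:[p0=F] Δ:[(p1 ∧ p1)=T] refutes=False
  v=10: Γ:[p0=T] Δ:[(p1 ∧ p1)=F] refutes=True  ← countermodel

Result: [1, 0]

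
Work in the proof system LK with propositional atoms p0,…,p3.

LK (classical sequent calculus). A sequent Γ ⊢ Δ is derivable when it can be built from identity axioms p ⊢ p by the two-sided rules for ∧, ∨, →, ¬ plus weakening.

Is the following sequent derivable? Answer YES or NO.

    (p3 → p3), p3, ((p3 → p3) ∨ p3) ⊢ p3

Proof tree:
[∨L] (p3 → p3), p3, ((p3 → p3) ∨ p3) ⊢ p3
  [→L] p3, (p3 → p3) ⊢ p3
    [Ax] p3 ⊢ p3
    [Ax] p3 ⊢ p3
  [WL] p3, (p3 → p3), p3 ⊢ p3
    [→L] p3, (p3 → p3) ⊢ p3
      [Ax] p3 ⊢ p3
      [Ax] p3 ⊢ p3

Result: YES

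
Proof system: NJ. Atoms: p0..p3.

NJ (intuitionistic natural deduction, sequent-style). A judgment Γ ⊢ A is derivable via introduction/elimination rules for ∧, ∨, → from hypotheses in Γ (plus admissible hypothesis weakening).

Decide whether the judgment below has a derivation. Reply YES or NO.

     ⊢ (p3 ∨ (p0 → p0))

Derivation trace:
[∨I₂]  ⊢ (p3 ∨ (p0 → p0))
  [→I]  ⊢ (p0 → p0)
    [Ax] p0 ⊢ p0

Result: YES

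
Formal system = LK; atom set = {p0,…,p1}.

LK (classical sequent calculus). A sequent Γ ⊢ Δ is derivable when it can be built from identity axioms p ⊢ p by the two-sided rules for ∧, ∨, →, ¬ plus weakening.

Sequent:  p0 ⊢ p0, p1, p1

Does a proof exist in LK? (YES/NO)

Derivation trace:
[WR] p0 ⊢ p0, p1, p1
  [WR] p0 ⊢ p0, p1
    [Ax] p0 ⊢ p0

Result: YES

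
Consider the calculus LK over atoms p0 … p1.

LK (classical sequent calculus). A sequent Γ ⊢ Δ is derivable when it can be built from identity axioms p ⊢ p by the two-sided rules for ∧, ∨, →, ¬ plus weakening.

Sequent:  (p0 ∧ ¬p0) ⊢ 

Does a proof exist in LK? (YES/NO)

Proof tree:
[∧L] (p0 ∧ ¬p0) ⊢ 
  [¬L] p0, ¬p0 ⊢ 
    [Ax] p0 ⊢ p0

Result: YES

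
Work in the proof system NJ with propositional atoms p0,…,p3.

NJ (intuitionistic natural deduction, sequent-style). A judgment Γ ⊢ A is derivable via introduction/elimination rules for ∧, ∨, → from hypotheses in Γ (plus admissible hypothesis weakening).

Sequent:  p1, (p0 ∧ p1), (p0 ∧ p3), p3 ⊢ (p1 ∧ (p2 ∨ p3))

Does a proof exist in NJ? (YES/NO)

Derivation trace:
[∧I] p1, (p0 ∧ p1), (p0 ∧ p3), p3 ⊢ (p1 ∧ (p2 ∨ p3))
  [Ax] p1 ⊢ p1
  [Wk] p3, (p0 ∧ p1), (p0 ∧ p3) ⊢ (p2 ∨ p3)
    [∨I₂] p3, (p0 ∧ p1) ⊢ (p2 ∨ p3)
      [Wk] p3, (p0 ∧ p1) ⊢ p3
        [Ax] p3 ⊢ p3

Result: YES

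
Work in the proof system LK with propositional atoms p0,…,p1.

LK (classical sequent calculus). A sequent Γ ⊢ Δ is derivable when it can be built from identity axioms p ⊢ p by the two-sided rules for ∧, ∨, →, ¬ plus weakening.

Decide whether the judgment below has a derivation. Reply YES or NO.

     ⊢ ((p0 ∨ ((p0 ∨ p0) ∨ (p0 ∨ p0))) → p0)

Derivation (root first):
[→R]  ⊢ ((p0 ∨ ((p0 ∨ p0) ∨ (p0 ∨ p0))) → p0)
  [∨L] (p0 ∨ ((p0 ∨ p0) ∨ (p0 ∨ p0))) ⊢ p0
    [Ax] p0 ⊢ p0
    [∨L] ((p0 ∨ p0) ∨ (p0 ∨ p0)) ⊢ p0
      [∨L] (p0 ∨ p0) ⊢ p0
        [Ax] p0 ⊢ p0
        [Ax] p0 ⊢ p0
      [∨L] (p0 ∨ p0) ⊢ p0
        [Ax] p0 ⊢ p0
        [Ax] p0 ⊢ p0

Result: YES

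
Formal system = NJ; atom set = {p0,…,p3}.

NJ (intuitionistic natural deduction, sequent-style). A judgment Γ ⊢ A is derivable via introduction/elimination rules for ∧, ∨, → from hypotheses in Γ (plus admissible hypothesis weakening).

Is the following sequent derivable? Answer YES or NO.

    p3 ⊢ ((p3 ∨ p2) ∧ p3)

Derivation (root first):
[∧I] p3 ⊢ ((p3 ∨ p2) ∧ p3)
  [∨I₁] p3 ⊢ (p3 ∨ p2)
    [Ax] p3 ⊢ p3
  [Ax] p3 ⊢ p3

Result: YES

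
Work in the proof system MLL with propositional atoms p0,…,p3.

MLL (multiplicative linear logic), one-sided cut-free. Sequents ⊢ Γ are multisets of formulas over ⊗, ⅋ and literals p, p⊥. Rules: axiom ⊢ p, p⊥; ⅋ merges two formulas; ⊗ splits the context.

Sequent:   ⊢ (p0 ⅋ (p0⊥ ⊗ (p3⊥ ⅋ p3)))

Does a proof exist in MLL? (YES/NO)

Proof tree:
[⅋]  ⊢ (p0 ⅋ (p0⊥ ⊗ (p3⊥ ⅋ p3)))
  [⊗]  ⊢ p0, (p0⊥ ⊗ (p3⊥ ⅋ p3))
    [Ax]  ⊢ p0, p0⊥
    [⅋]  ⊢ (p3⊥ ⅋ p3)
      [Ax]  ⊢ p3, p3⊥

Result: YES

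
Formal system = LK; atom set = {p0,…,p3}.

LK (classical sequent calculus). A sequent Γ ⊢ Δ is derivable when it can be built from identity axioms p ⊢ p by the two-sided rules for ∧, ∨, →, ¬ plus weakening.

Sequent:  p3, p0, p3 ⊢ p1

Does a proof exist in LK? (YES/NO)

Search for a countermodel by truth-table:
  v=0000: Γ:[p3=F, p0=F, p3=F] Δ:[p1=F] refutes=False
  v=0001: Γ:[p3=T, p0=F, p3=T] Δ:[p1=F] refutes=False
  v=0010: Γ:[p3=F, p0=F, p3=F] Δ:[p1=F] refutes=False
  v=0011: Γ:[p3=T, p0=F, p3=T] Δ:[p1=F] refutes=False
  v=0100: Γ:[p3=F, p0=F, p3=F] Δ:[p1=T] refutes=False
  v=0101: Γ:[p3=T, p0=F, p3=T] Δ:[p1=T] refutes=False
  v=0110: Γ:[p3=F, p0=F, p3=F] Δ:[p1=T] refutes=False
  v=0111: Γ:[p3=T, p0=F, p3=T] Δ:[p1=T] refutes=False
  v=1000: Γ:[p3=F, p0=T, p3=F] Δ:[p1=F] refutes=False
  v=1001: Γ:[p3=T, p0=T, p3=T] Δ:[p1=F] refutes=True  ← countermodel

Result: NO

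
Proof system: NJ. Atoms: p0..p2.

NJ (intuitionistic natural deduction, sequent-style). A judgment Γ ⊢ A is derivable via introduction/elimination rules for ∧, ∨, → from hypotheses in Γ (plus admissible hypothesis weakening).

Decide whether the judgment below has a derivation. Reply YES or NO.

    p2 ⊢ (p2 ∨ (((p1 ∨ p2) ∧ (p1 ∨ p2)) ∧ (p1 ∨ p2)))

Proof tree:
[∨I₂] p2 ⊢ (p2 ∨ (((p1 ∨ p2) ∧ (p1 ∨ p2)) ∧ (p1 ∨ p2)))
  [∧I] p2 ⊢ (((p1 ∨ p2) ∧ (p1 ∨ p2)) ∧ (p1 ∨ p2))
    [∧I] p2 ⊢ ((p1 ∨ p2) ∧ (p1 ∨ p2))
      [∨I₂] p2 ⊢ (p1 ∨ p2)
        [Ax] p2 ⊢ p2
      [∨I₂] p2 ⊢ (p1 ∨ p2)
        [Ax] p2 ⊢ p2
    [∨I₂] p2 ⊢ (p1 ∨ p2)
      [Ax] p2 ⊢ p2

Result: YES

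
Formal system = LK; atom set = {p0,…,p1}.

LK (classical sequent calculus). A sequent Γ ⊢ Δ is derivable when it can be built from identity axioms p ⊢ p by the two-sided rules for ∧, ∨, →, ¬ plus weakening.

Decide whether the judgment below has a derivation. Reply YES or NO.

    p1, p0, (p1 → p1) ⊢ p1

Derivation (root first):
[→L] p1, p0, (p1 → p1) ⊢ p1
  [WL] p1, p0 ⊢ p1
    [Ax] p1 ⊢ p1
  [Ax] p1 ⊢ p1

Result: YES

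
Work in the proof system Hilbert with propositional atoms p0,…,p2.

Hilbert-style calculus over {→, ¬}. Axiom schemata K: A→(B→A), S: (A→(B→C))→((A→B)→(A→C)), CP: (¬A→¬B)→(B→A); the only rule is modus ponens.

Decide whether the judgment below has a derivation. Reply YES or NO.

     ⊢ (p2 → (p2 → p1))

Search for a countermodel by truth-table:
  v=000: Γ:[] Δ:[(p2 → (p2 → p1))=T] refutes=False
  v=001: Γ:[] Δ:[(p2 → (p2 → p1))=F] refutes=True  ← countermodel

Result: NO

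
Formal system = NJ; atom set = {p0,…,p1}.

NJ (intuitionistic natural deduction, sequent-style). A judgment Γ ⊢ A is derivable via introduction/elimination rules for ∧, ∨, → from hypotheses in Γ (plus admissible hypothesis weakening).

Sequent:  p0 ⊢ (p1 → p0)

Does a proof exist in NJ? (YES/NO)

Proof tree:
[→I] p0 ⊢ (p1 → p0)
  [Wk] p0, p1 ⊢ p0
    [Ax] p0 ⊢ p0

Result: YES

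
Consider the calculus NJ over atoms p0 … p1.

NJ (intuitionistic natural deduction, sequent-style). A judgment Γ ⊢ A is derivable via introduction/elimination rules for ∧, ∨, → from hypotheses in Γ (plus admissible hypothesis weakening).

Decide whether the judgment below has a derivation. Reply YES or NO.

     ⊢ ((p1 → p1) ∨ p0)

Derivation trace:
[∨I₁]  ⊢ ((p1 → p1) ∨ p0)
  [→I]  ⊢ (p1 → p1)
    [Ax] p1 ⊢ p1

Result: YES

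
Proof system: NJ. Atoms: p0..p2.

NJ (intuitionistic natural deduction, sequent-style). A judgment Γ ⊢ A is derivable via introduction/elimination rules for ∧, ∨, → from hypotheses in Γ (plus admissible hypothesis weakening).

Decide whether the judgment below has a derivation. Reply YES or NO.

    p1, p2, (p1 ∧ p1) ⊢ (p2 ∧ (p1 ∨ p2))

Proof tree:
[∧I] p1, p2, (p1 ∧ p1) ⊢ (p2 ∧ (p1 ∨ p2))
  [Ax] p2 ⊢ p2
  [∨I₁] p1, (p1 ∧ p1) ⊢ (p1 ∨ p2)
    [Wk] p1, (p1 ∧ p1) ⊢ p1
      [Ax] p1 ⊢ p1

Result: YES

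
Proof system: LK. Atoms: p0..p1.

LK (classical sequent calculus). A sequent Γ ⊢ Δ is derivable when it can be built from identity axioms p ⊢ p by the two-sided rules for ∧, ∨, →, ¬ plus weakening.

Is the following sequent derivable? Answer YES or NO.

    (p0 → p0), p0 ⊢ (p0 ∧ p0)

Derivation trace:
[∧R] (p0 → p0), p0 ⊢ (p0 ∧ p0)
  [→L] p0, (p0 → p0) ⊢ p0
    [Ax] p0 ⊢ p0
    [Ax] p0 ⊢ p0
  [→L] p0, (p0 → p0) ⊢ p0
    [Ax] p0 ⊢ p0
    [Ax] p0 ⊢ p0

Result: YES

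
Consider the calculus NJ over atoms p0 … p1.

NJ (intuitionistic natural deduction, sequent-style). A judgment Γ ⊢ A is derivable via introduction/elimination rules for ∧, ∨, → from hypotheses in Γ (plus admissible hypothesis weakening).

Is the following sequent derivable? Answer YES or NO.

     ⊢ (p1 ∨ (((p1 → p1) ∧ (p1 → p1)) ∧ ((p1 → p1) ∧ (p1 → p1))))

Proof tree:
[∨I₂]  ⊢ (p1 ∨ (((p1 → p1) ∧ (p1 → p1)) ∧ ((p1 → p1) ∧ (p1 → p1))))
  [∧I]  ⊢ (((p1 → p1) ∧ (p1 → p1)) ∧ ((p1 → p1) ∧ (p1 → p1)))
    [∧I]  ⊢ ((p1 → p1) ∧ (p1 → p1))
      [→I]  ⊢ (p1 → p1)
        [Ax] p1 ⊢ p1
      [→I]  ⊢ (p1 → p1)
        [Ax] p1 ⊢ p1
    [∧I]  ⊢ ((p1 → p1) ∧ (p1 → p1))
      [→I]  ⊢ (p1 → p1)
        [Ax] p1 ⊢ p1
      [→I]  ⊢ (p1 → p1)
        [Ax] p1 ⊢ p1

Result: YES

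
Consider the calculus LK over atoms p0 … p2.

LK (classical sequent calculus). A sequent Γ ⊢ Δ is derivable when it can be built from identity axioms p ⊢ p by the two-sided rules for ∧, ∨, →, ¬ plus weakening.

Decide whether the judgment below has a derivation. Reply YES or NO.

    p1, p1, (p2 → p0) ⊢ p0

Truth-table refutation:
  v=000: Γ:[p1=F, p1=F, (p2 → p0)=T] Δ:[p0=F] refutes=False
  v=001: Γ:[p1=F, p1=F, (p2 → p0)=F] Δ:[p0=F] refutes=False
  v=010: Γ:[p1=T, p1=T, (p2 → p0)=T] Δ:[p0=F] refutes=True  ← countermodel

Result: NO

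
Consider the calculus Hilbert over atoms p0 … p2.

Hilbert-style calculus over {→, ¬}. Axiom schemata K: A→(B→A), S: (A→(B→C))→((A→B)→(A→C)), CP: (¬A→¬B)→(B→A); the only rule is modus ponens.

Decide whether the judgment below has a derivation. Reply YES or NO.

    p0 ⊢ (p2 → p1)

Search for a countermodel by truth-table:
  v=000: Γ:[p0=F] Δ:[(p2 → p1)=T] refutes=False
  v=001: Γ:[p0=F] Δ:[(p2 → p1)=F] refutes=False
  v=010: Γ:[p0=F] Δ:[(p2 → p1)=T] refutes=False
  v=011: Γ:[p0=F] Δ:[(p2 → p1)=T] refutes=False
  v=100: Γ:[p0=T] Δ:[(p2 → p1)=T] refutes=False
  v=101: Γ:[p0=T] Δ:[(p2 → p1)=F] refutes=True  ← countermodel

Result: NO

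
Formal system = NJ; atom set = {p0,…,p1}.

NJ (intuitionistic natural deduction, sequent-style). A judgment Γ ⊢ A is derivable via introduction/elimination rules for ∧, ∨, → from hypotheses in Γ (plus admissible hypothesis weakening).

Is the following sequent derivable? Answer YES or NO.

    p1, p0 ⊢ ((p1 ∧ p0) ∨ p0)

Derivation (root first):
[∨I₁] p1, p0 ⊢ ((p1 ∧ p0) ∨ p0)
  [∧I] p1, p0 ⊢ (p1 ∧ p0)
    [Ax] p1 ⊢ p1
    [Ax] p0 ⊢ p0

Result: YES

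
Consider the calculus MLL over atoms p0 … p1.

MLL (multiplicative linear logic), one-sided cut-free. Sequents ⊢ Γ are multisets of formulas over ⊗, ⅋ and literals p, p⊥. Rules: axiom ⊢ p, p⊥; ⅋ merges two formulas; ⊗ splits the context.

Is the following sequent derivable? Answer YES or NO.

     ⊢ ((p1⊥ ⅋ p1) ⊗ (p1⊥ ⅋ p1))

Derivation trace:
[⊗]  ⊢ ((p1⊥ ⅋ p1) ⊗ (p1⊥ ⅋ p1))
  [⅋]  ⊢ (p1⊥ ⅋ p1)
    [Ax]  ⊢ p1, p1⊥
  [⅋]  ⊢ (p1⊥ ⅋ p1)
    [Ax]  ⊢ p1, p1⊥

Result: YES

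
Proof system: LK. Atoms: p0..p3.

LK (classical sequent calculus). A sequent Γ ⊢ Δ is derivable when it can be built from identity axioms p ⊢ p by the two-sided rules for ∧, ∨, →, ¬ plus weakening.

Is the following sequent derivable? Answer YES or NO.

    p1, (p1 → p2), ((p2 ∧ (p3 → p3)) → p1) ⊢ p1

Derivation (root first):
[→L] p1, (p1 → p2), ((p2 ∧ (p3 → p3)) → p1) ⊢ p1
  [→L] p1, (p1 → p2) ⊢ (p2 ∧ (p3 → p3))
    [Ax] p1 ⊢ p1
    [∧R] p2 ⊢ (p2 ∧ (p3 → p3))
      [Ax] p2 ⊢ p2
      [→R]  ⊢ (p3 → p3)
        [Ax] p3 ⊢ p3
  [Ax] p1 ⊢ p1

Result: YES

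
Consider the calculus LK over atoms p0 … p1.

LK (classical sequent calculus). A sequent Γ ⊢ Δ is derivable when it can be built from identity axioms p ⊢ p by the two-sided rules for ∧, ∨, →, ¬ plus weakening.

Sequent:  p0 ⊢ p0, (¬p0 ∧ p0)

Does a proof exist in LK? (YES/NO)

Proof tree:
[∧R] p0 ⊢ p0, (¬p0 ∧ p0)
  [¬R]  ⊢ p0, p0, ¬p0
    [WR] p0 ⊢ p0, p0
      [Ax] p0 ⊢ p0
  [WR] p0 ⊢ p0, p0
    [Ax] p0 ⊢ p0

Result: YES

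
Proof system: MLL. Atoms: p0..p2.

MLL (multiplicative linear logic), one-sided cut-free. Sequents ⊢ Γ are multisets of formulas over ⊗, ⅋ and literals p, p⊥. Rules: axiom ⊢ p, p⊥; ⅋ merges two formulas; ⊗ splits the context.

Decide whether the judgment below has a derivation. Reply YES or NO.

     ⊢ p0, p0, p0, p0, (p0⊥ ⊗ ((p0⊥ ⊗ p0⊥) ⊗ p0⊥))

Proof tree:
[⊗]  ⊢ p0, p0, p0, p0, (p0⊥ ⊗ ((p0⊥ ⊗ p0⊥) ⊗ p0⊥))
  [Ax]  ⊢ p0, p0⊥
  [⊗]  ⊢ p0, p0, p0, ((p0⊥ ⊗ p0⊥) ⊗ p0⊥)
    [⊗]  ⊢ p0, p0, (p0⊥ ⊗ p0⊥)
      [Ax]  ⊢ p0, p0⊥
      [Ax]  ⊢ p0, p0⊥
    [Ax]  ⊢ p0, p0⊥

Result: YES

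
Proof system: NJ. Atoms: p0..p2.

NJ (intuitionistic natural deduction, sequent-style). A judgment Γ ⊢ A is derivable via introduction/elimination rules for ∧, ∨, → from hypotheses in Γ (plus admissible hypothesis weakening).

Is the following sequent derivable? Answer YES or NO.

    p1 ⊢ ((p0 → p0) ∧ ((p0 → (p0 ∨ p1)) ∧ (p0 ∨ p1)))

Derivation trace:
[∧I] p1 ⊢ ((p0 → p0) ∧ ((p0 → (p0 ∨ p1)) ∧ (p0 ∨ p1)))
  [→I]  ⊢ (p0 → p0)
    [Ax] p0 ⊢ p0
  [∧I] p1 ⊢ ((p0 → (p0 ∨ p1)) ∧ (p0 ∨ p1))
    [→I]  ⊢ (p0 → (p0 ∨ p1))
      [∨I₁] p0 ⊢ (p0 ∨ p1)
        [Ax] p0 ⊢ p0
    [∨I₂] p1 ⊢ (p0 ∨ p1)
      [Ax] p1 ⊢ p1

Result: YES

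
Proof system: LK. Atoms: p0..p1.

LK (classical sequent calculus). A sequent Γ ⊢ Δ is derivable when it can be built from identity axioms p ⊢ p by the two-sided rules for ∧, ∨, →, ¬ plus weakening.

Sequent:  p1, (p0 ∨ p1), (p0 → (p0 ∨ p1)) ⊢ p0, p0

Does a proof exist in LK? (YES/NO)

Search for a countermodel by truth-table:
  v=00: Γ:[p1=F, (p0 ∨ p1)=F, (p0 → (p0 ∨ p1))=T] Δ:[p0=F, p0=F] refutes=False
  v=01: Γ:[p1=T, (p0 ∨ p1)=T, (p0 → (p0 ∨ p1))=T] Δ:[p0=F, p0=F] refutes=True  ← countermodel

Result: NO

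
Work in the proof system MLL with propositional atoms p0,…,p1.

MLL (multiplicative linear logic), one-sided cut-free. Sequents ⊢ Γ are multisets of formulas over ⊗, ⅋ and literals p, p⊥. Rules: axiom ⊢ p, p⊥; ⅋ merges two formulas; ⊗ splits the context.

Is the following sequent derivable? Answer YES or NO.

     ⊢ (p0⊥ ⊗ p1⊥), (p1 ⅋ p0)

Derivation trace:
[⅋]  ⊢ (p0⊥ ⊗ p1⊥), (p1 ⅋ p0)
  [⊗]  ⊢ p0, p1, (p0⊥ ⊗ p1⊥)
    [Ax]  ⊢ p0, p0⊥
    [Ax]  ⊢ p1, p1⊥

Result: YES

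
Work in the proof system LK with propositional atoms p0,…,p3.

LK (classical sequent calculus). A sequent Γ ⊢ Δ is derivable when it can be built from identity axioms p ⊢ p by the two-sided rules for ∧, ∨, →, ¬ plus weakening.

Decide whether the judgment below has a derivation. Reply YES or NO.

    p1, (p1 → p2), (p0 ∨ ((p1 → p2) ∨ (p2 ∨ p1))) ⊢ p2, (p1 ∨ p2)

Proof tree:
[∨L] p1, (p1 → p2), (p0 ∨ ((p1 → p2) ∨ (p2 ∨ p1))) ⊢ p2, (p1 ∨ p2)
  [WL] p1, (p1 → p2), p0 ⊢ p2
    [→L] p1, (p1 → p2) ⊢ p2
      [Ax] p1 ⊢ p1
      [Ax] p2 ⊢ p2
  [∨L] p1, ((p1 → p2) ∨ (p2 ∨ p1)) ⊢ p2, (p1 ∨ p2)
    [→L] p1, (p1 → p2) ⊢ p2
      [Ax] p1 ⊢ p1
      [Ax] p2 ⊢ p2
    [∨R] (p2 ∨ p1) ⊢ (p1 ∨ p2)
      [∨L] (p2 ∨ p1) ⊢ p1, p2
        [Ax] p2 ⊢ p2
        [Ax] p1 ⊢ p1

Result: YES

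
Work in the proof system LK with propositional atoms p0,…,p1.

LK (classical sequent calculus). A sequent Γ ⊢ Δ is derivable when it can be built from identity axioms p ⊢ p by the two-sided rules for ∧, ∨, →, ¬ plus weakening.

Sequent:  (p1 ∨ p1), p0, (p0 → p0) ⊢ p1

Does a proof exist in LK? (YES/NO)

Derivation trace:
[→L] (p1 ∨ p1), p0, (p0 → p0) ⊢ p1
  [Ax] p0 ⊢ p0
  [WL] (p1 ∨ p1), p0 ⊢ p1
    [∨L] (p1 ∨ p1) ⊢ p1
      [Ax] p1 ⊢ p1
      [Ax] p1 ⊢ p1

Result: YES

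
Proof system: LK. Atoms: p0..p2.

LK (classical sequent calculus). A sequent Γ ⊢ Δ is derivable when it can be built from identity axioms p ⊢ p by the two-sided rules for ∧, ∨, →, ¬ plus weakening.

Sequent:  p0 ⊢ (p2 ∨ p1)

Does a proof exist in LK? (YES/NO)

Truth-table refutation:
  v=000: Γ:[p0=F] Δ:[(p2 ∨ p1)=F] refutes=False
  v=001: Γ:[p0=F] Δ:[(p2 ∨ p1)=T] refutes=False
  v=010: Γ:[p0=F] Δ:[(p2 ∨ p1)=T] refutes=False
  v=011: Γ:[p0=F] Δ:[(p2 ∨ p1)=T] refutes=False
  v=100: Γ:[p0=T] Δ:[(p2 ∨ p1)=F] refutes=True  ← countermodel

Result: NO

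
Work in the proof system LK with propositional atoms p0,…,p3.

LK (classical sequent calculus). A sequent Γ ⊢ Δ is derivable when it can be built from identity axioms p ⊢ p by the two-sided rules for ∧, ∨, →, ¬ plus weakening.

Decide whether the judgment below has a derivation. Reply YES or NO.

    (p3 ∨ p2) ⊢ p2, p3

Derivation trace:
[∨L] (p3 ∨ p2) ⊢ p2, p3
  [WR] p3 ⊢ p3, p2
    [Ax] p3 ⊢ p3
  [Ax] p2 ⊢ p2

Result: YES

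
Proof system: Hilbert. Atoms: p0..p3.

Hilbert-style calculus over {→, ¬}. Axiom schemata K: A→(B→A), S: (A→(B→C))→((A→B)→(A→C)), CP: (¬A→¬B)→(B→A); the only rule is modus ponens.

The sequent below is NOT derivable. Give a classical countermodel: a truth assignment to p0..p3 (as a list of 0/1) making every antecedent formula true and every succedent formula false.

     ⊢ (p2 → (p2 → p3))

Truth-table refutation:
  v=0000: Γ:[] Δ:[(p2 → (p2 → p3))=T] refutes=False
  v=0001: Γ:[] Δ:[(p2 → (p2 → p3))=T] refutes=False
  v=0010: Γ:[] Δ:[(p2 → (p2 → p3))=F] refutes=True  ← countermodel

Result: [0, 0, 1, 0]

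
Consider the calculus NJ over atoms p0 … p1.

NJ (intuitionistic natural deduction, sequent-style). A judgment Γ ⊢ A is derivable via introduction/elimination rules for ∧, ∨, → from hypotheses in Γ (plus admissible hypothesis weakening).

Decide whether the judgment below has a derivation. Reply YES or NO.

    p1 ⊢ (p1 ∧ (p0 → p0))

Proof tree:
[∧I] p1 ⊢ (p1 ∧ (p0 → p0))
  [Ax] p1 ⊢ p1
  [→I]  ⊢ (p0 → p0)
    [Ax] p0 ⊢ p0

Result: YES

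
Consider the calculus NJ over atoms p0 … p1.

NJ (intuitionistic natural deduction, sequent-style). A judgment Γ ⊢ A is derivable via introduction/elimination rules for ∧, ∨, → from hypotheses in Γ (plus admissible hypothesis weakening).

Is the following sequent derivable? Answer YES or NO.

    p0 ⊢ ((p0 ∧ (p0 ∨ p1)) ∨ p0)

Proof tree:
[∨I₁] p0 ⊢ ((p0 ∧ (p0 ∨ p1)) ∨ p0)
  [∧I] p0 ⊢ (p0 ∧ (p0 ∨ p1))
    [→E] p0 ⊢ p0
      [→I]  ⊢ (p0 → p0)
        [Ax] p0 ⊢ p0
      [Ax] p0 ⊢ p0
    [∨I₁] p0 ⊢ (p0 ∨ p1)
      [Ax] p0 ⊢ p0

Result: YES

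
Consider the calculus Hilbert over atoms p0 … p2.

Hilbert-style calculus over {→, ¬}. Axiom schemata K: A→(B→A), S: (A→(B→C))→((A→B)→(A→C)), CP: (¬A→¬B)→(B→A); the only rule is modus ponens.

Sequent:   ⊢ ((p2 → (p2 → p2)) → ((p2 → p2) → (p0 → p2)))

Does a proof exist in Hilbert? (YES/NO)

Enumerate valuations to refute Γ ⊢ Δ:
  v=000: Γ:[] Δ:[((p2 → (p2 → p2)) → ((p2 → p2) → (p0 → p2)))=T] refutes=False
  v=001: Γ:[] Δ:[((p2 → (p2 → p2)) → ((p2 → p2) → (p0 → p2)))=T] refutes=False
  v=010: Γ:[] Δ:[((p2 → (p2 → p2)) → ((p2 → p2) → (p0 → p2)))=T] refutes=False
  v=011: Γ:[] Δ:[((p2 → (p2 → p2)) → ((p2 → p2) → (p0 → p2)))=T] refutes=False
  v=100: Γ:[] Δ:[((p2 → (p2 → p2)) → ((p2 → p2) → (p0 → p2)))=F] refutes=True  ← countermodel

Result: NO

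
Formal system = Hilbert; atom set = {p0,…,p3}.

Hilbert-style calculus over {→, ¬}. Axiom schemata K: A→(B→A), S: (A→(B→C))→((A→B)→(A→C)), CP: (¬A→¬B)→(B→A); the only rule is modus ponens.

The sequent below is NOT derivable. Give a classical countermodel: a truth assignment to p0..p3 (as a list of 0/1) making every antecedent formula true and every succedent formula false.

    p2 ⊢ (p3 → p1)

Search for a countermodel by truth-table:
  v=0000: Γ:[p2=F] Δ:[(p3 → p1)=T] refutes=False
  v=0001: Γ:[p2=F] Δ:[(p3 → p1)=F] refutes=False
  v=0010: Γ:[p2=T] Δ:[(p3 → p1)=T] refutes=False
  v=0011: Γ:[p2=T] Δ:[(p3 → p1)=F] refutes=True  ← countermodel

Result: [0, 0, 1, 1]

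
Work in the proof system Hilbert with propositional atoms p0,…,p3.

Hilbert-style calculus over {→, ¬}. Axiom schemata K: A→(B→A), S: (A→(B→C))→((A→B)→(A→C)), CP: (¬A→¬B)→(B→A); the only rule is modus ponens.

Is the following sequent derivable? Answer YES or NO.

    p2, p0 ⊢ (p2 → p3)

Truth-table refutation:
  v=0000: Γ:[p2=F, p0=F] Δ:[(p2 → p3)=T] refutes=False
  v=0001: Γ:[p2=F, p0=F] Δ:[(p2 → p3)=T] refutes=False
  v=0010: Γ:[p2=T, p0=F] Δ:[(p2 → p3)=F] refutes=False
  v=0011: Γ:[p2=T, p0=F] Δ:[(p2 → p3)=T] refutes=False
  v=0100: Γ:[p2=F, p0=F] Δ:[(p2 → p3)=T] refutes=False
  v=0101: Γ:[p2=F, p0=F] Δ:[(p2 → p3)=T] refutes=False
  v=0110: Γ:[p2=T, p0=F] Δ:[(p2 → p3)=F] refutes=False
  v=0111: Γ:[p2=T, p0=F] Δ:[(p2 → p3)=T] refutes=False
  v=1000: Γ:[p2=F, p0=T] Δ:[(p2 → p3)=T] refutes=False
  v=1001: Γ:[p2=F, p0=T] Δ:[(p2 → p3)=T] refutes=False
  v=1010: Γ:[p2=T, p0=T] Δ:[(p2 → p3)=F] refutes=True  ← countermodel

Result: NO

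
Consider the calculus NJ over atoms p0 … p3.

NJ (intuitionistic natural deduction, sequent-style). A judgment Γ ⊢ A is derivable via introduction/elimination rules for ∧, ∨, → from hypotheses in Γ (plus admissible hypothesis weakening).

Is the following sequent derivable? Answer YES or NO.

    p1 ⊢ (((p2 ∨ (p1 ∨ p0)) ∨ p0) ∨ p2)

Derivation trace:
[∨I₁] p1 ⊢ (((p2 ∨ (p1 ∨ p0)) ∨ p0) ∨ p2)
  [∨I₁] p1 ⊢ ((p2 ∨ (p1 ∨ p0)) ∨ p0)
    [∨I₂] p1 ⊢ (p2 ∨ (p1 ∨ p0))
      [∨I₁] p1 ⊢ (p1 ∨ p0)
        [Ax] p1 ⊢ p1

Result: YES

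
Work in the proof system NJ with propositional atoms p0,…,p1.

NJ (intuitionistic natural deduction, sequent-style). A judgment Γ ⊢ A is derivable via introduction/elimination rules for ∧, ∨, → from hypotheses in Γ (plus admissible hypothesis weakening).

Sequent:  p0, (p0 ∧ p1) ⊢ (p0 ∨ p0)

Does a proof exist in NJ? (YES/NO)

Derivation trace:
[∨I₁] p0, (p0 ∧ p1) ⊢ (p0 ∨ p0)
  [Wk] p0, (p0 ∧ p1) ⊢ p0
    [Ax] p0 ⊢ p0

Result: YES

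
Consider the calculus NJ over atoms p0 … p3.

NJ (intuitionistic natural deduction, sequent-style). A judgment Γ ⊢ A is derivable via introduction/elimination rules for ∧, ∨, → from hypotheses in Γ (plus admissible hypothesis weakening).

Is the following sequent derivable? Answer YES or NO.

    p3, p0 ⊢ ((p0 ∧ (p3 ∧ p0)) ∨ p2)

Derivation (root first):
[∨I₁] p3, p0 ⊢ ((p0 ∧ (p3 ∧ p0)) ∨ p2)
  [∧I] p3, p0 ⊢ (p0 ∧ (p3 ∧ p0))
    [Ax] p0 ⊢ p0
    [∧I] p3, p0 ⊢ (p3 ∧ p0)
      [Ax] p3 ⊢ p3
      [Ax] p0 ⊢ p0

Result: YES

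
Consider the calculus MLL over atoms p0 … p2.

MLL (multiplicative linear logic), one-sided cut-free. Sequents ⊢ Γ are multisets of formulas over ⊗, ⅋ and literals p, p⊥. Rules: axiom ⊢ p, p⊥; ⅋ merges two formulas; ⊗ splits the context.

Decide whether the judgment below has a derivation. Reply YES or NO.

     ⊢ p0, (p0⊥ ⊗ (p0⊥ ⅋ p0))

Derivation (root first):
[⊗]  ⊢ p0, (p0⊥ ⊗ (p0⊥ ⅋ p0))
  [Ax]  ⊢ p0, p0⊥
  [⅋]  ⊢ (p0⊥ ⅋ p0)
    [Ax]  ⊢ p0, p0⊥

Result: YES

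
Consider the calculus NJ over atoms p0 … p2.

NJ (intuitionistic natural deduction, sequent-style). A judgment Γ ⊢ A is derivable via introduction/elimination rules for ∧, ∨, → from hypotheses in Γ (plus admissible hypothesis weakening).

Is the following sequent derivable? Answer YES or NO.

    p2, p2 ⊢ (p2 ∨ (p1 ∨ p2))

Derivation trace:
[∨I₂] p2, p2 ⊢ (p2 ∨ (p1 ∨ p2))
  [Wk] p2, p2 ⊢ (p1 ∨ p2)
    [∨I₂] p2 ⊢ (p1 ∨ p2)
      [Ax] p2 ⊢ p2

Result: YES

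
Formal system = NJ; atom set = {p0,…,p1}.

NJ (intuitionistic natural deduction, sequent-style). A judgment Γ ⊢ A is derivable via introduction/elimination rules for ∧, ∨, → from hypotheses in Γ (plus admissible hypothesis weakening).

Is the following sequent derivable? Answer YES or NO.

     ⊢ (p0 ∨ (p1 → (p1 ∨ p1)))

Proof tree:
[∨I₂]  ⊢ (p0 ∨ (p1 → (p1 ∨ p1)))
  [→I]  ⊢ (p1 → (p1 ∨ p1))
    [∨I₂] p1 ⊢ (p1 ∨ p1)
      [Ax] p1 ⊢ p1

Result: YES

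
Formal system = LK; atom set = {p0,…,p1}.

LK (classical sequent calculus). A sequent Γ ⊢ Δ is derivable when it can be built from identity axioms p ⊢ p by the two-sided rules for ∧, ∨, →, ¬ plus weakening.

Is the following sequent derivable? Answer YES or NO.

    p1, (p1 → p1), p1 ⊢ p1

Proof tree:
[WL] p1, (p1 → p1), p1 ⊢ p1
  [→L] p1, (p1 → p1) ⊢ p1
    [Ax] p1 ⊢ p1
    [Ax] p1 ⊢ p1

Result: YES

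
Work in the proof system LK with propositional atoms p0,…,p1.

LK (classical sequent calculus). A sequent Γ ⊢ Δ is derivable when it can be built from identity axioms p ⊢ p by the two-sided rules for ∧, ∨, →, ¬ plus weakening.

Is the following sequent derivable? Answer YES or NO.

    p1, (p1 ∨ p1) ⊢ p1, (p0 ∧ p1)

Derivation (root first):
[∧R] p1, (p1 ∨ p1) ⊢ p1, (p0 ∧ p1)
  [WR] p1 ⊢ p1, p0
    [Ax] p1 ⊢ p1
  [∨L] (p1 ∨ p1) ⊢ p1
    [Ax] p1 ⊢ p1
    [Ax] p1 ⊢ p1

Result: YES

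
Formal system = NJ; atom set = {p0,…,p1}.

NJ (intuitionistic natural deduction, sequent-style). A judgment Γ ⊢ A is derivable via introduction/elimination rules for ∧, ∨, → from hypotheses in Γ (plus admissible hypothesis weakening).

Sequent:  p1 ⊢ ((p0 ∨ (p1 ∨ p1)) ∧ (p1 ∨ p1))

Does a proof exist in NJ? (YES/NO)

Derivation trace:
[∧I] p1 ⊢ ((p0 ∨ (p1 ∨ p1)) ∧ (p1 ∨ p1))
  [∨I₂] p1 ⊢ (p0 ∨ (p1 ∨ p1))
    [∨I₂] p1 ⊢ (p1 ∨ p1)
      [Ax] p1 ⊢ p1
  [∨I₂] p1 ⊢ (p1 ∨ p1)
    [Ax] p1 ⊢ p1

Result: YES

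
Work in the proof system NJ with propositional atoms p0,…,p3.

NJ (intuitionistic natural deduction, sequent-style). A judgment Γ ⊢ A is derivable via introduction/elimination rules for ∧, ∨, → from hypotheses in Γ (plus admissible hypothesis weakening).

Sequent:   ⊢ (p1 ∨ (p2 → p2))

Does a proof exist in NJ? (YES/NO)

Derivation trace:
[∨I₂]  ⊢ (p1 ∨ (p2 → p2))
  [→I]  ⊢ (p2 → p2)
    [Ax] p2 ⊢ p2

Result: YES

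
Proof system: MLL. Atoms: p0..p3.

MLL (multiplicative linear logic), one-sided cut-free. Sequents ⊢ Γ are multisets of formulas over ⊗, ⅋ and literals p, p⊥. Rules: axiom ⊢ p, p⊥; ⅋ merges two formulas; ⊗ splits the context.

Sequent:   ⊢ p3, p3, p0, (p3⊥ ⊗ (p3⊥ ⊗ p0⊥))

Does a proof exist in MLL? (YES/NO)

Derivation trace:
[⊗]  ⊢ p3, p3, p0, (p3⊥ ⊗ (p3⊥ ⊗ p0⊥))
  [Ax]  ⊢ p3, p3⊥
  [⊗]  ⊢ p3, p0, (p3⊥ ⊗ p0⊥)
    [Ax]  ⊢ p3, p3⊥
    [Ax]  ⊢ p0, p0⊥

Result: YES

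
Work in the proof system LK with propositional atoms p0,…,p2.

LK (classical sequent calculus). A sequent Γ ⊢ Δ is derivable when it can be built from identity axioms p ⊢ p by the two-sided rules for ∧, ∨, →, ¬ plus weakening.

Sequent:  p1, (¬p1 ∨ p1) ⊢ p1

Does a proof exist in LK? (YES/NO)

Proof tree:
[∨L] p1, (¬p1 ∨ p1) ⊢ p1
  [¬L] p1, ¬p1 ⊢ 
    [Ax] p1 ⊢ p1
  [Ax] p1 ⊢ p1

Result: YES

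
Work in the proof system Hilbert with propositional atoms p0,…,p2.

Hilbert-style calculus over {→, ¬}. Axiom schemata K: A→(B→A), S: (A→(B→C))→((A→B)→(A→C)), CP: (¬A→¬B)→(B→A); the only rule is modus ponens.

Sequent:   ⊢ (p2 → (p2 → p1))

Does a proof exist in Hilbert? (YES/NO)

Enumerate valuations to refute Γ ⊢ Δ:
  v=000: Γ:[] Δ:[(p2 → (p2 → p1))=T] refutes=False
  v=001: Γ:[] Δ:[(p2 → (p2 → p1))=F] refutes=True  ← countermodel

Result: NO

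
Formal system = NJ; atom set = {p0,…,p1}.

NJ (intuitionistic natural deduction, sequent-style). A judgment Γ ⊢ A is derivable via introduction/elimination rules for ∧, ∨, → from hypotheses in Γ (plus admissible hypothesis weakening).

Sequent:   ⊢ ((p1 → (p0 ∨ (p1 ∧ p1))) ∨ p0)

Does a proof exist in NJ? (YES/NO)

Derivation trace:
[∨I₁]  ⊢ ((p1 → (p0 ∨ (p1 ∧ p1))) ∨ p0)
  [→I]  ⊢ (p1 → (p0 ∨ (p1 ∧ p1)))
    [∨I₂] p1 ⊢ (p0 ∨ (p1 ∧ p1))
      [∧I] p1 ⊢ (p1 ∧ p1)
        [Ax] p1 ⊢ p1
        [Ax] p1 ⊢ p1

Result: YES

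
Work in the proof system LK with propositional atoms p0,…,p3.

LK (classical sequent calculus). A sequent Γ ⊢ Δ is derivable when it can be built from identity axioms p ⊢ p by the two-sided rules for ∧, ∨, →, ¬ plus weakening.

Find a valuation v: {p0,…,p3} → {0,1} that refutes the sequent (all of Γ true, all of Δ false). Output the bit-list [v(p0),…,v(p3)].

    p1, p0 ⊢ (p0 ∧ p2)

Enumerate valuations to refute Γ ⊢ Δ:
  v=0000: Γ:[p1=F, p0=F] Δ:[(p0 ∧ p2)=F] refutes=False
  v=0001: Γ:[p1=F, p0=F] Δ:[(p0 ∧ p2)=F] refutes=False
  v=0010: Γ:[p1=F, p0=F] Δ:[(p0 ∧ p2)=F] refutes=False
  v=0011: Γ:[p1=F, p0=F] Δ:[(p0 ∧ p2)=F] refutes=False
  v=0100: Γ:[p1=T, p0=F] Δ:[(p0 ∧ p2)=F] refutes=False
  v=0101: Γ:[p1=T, p0=F] Δ:[(p0 ∧ p2)=F] refutes=False
  v=0110: Γ:[p1=T, p0=F] Δ:[(p0 ∧ p2)=F] refutes=False
  v=0111: Γ:[p1=T, p0=F] Δ:[(p0 ∧ p2)=F] refutes=False
  v=1000: Γ:[p1=F, p0=T] Δ:[(p0 ∧ p2)=F] refutes=False
  v=1001: Γ:[p1=F, p0=T] Δ:[(p0 ∧ p2)=F] refutes=False
  v=1010: Γ:[p1=F, p0=T] Δ:[(p0 ∧ p2)=T] refutes=False
  v=1011: Γ:[p1=F, p0=T] Δ:[(p0 ∧ p2)=T] refutes=False
  v=1100: Γ:[p1=T, p0=T] Δ:[(p0 ∧ p2)=F] refutes=True  ← countermodel

Result: [1, 1, 0, 0]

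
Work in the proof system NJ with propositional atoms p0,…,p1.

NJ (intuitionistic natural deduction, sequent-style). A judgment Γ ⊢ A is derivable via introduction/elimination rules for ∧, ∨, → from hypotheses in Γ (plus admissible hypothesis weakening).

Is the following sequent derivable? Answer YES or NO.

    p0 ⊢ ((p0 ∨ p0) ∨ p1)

Derivation (root first):
[∨I₁] p0 ⊢ ((p0 ∨ p0) ∨ p1)
  [∨I₂] p0 ⊢ (p0 ∨ p0)
    [Ax] p0 ⊢ p0

Result: YES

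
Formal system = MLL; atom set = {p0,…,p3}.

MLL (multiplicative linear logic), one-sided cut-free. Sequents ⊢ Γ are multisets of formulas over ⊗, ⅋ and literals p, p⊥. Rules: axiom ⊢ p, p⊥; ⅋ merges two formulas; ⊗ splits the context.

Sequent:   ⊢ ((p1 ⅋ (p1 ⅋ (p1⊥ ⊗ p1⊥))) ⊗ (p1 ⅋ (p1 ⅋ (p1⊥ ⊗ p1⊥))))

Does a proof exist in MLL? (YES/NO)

Derivation (root first):
[⊗]  ⊢ ((p1 ⅋ (p1 ⅋ (p1⊥ ⊗ p1⊥))) ⊗ (p1 ⅋ (p1 ⅋ (p1⊥ ⊗ p1⊥))))
  [⅋]  ⊢ (p1 ⅋ (p1 ⅋ (p1⊥ ⊗ p1⊥)))
    [⅋]  ⊢ p1, (p1 ⅋ (p1⊥ ⊗ p1⊥))
      [⊗]  ⊢ p1, p1, (p1⊥ ⊗ p1⊥)
        [Ax]  ⊢ p1, p1⊥
        [Ax]  ⊢ p1, p1⊥
  [⅋]  ⊢ (p1 ⅋ (p1 ⅋ (p1⊥ ⊗ p1⊥)))
    [⅋]  ⊢ p1, (p1 ⅋ (p1⊥ ⊗ p1⊥))
      [⊗]  ⊢ p1, p1, (p1⊥ ⊗ p1⊥)
        [Ax]  ⊢ p1, p1⊥
        [Ax]  ⊢ p1, p1⊥

Result: YES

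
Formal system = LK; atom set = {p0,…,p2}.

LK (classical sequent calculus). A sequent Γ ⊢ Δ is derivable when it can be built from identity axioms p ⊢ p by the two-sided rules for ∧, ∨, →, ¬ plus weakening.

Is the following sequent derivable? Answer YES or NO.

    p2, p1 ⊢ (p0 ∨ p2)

Derivation trace:
[∨R] p2, p1 ⊢ (p0 ∨ p2)
  [WL] p2, p1 ⊢ p2, p0
    [WR] p2 ⊢ p2, p0
      [Ax] p2 ⊢ p2

Result: YES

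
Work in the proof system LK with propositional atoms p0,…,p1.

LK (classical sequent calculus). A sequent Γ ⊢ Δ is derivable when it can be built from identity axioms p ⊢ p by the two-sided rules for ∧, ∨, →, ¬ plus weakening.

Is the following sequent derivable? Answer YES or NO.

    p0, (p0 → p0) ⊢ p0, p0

Proof tree:
[WR] p0, (p0 → p0) ⊢ p0, p0
  [→L] p0, (p0 → p0) ⊢ p0
    [Ax] p0 ⊢ p0
    [Ax] p0 ⊢ p0

Result: YES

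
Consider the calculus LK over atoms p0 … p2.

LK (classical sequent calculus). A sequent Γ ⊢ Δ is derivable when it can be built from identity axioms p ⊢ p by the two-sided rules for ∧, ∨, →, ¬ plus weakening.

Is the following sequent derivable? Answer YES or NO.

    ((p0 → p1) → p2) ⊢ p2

Search for a countermodel by truth-table:
  v=000: Γ:[((p0 → p1) → p2)=F] Δ:[p2=F] refutes=False
  v=001: Γ:[((p0 → p1) → p2)=T] Δ:[p2=T] refutes=False
  v=010: Γ:[((p0 → p1) → p2)=F] Δ:[p2=F] refutes=False
  v=011: Γ:[((p0 → p1) → p2)=T] Δ:[p2=T] refutes=False
  v=100: Γ:[((p0 → p1) → p2)=T] Δ:[p2=F] refutes=True  ← countermodel

Result: NO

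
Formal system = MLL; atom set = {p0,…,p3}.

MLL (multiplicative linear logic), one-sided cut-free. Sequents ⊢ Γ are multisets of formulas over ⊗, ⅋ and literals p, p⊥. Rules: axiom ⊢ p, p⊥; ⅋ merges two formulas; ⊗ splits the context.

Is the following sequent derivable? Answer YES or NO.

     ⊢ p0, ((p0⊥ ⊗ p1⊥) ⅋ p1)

Derivation trace:
[⅋]  ⊢ p0, ((p0⊥ ⊗ p1⊥) ⅋ p1)
  [⊗]  ⊢ p0, p1, (p0⊥ ⊗ p1⊥)
    [Ax]  ⊢ p0, p0⊥
    [Ax]  ⊢ p1, p1⊥

Result: YES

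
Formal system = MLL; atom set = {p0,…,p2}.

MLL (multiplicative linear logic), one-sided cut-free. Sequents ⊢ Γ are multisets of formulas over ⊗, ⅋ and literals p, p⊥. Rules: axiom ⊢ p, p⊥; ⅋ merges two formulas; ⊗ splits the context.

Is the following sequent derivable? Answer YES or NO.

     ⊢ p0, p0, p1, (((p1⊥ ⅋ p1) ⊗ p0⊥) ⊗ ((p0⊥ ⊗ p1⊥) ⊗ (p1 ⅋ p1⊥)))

Derivation (root first):
[⊗]  ⊢ p0, p0, p1, (((p1⊥ ⅋ p1) ⊗ p0⊥) ⊗ ((p0⊥ ⊗ p1⊥) ⊗ (p1 ⅋ p1⊥)))
  [⊗]  ⊢ p0, ((p1⊥ ⅋ p1) ⊗ p0⊥)
    [⅋]  ⊢ (p1⊥ ⅋ p1)
      [Ax]  ⊢ p1, p1⊥
    [Ax]  ⊢ p0, p0⊥
  [⊗]  ⊢ p0, p1, ((p0⊥ ⊗ p1⊥) ⊗ (p1 ⅋ p1⊥))
    [⊗]  ⊢ p0, p1, (p0⊥ ⊗ p1⊥)
      [Ax]  ⊢ p0, p0⊥
      [Ax]  ⊢ p1, p1⊥
    [⅋]  ⊢ (p1 ⅋ p1⊥)
      [Ax]  ⊢ p1, p1⊥

Result: YES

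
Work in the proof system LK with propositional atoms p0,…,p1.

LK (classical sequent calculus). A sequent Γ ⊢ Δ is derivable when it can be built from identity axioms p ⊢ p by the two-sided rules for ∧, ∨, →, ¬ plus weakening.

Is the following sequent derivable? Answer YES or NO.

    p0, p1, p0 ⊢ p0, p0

Derivation (root first):
[WL] p0, p1, p0 ⊢ p0, p0
  [WL] p0, p1 ⊢ p0, p0
    [WR] p0 ⊢ p0, p0
      [Ax] p0 ⊢ p0

Result: YES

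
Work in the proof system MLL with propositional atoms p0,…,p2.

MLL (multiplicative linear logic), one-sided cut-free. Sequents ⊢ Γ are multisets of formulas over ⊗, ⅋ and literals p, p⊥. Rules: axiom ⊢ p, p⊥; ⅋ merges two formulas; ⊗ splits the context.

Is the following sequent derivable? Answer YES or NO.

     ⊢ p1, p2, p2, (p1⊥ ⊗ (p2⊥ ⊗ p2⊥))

Derivation (root first):
[⊗]  ⊢ p1, p2, p2, (p1⊥ ⊗ (p2⊥ ⊗ p2⊥))
  [Ax]  ⊢ p1, p1⊥
  [⊗]  ⊢ p2, p2, (p2⊥ ⊗ p2⊥)
    [Ax]  ⊢ p2, p2⊥
    [Ax]  ⊢ p2, p2⊥

Result: YES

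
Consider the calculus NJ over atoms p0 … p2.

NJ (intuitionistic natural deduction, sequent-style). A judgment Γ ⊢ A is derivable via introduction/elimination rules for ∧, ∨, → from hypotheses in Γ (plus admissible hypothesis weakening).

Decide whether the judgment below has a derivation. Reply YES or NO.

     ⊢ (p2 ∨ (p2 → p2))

Proof tree:
[∨I₂]  ⊢ (p2 ∨ (p2 → p2))
  [→I]  ⊢ (p2 → p2)
    [Ax] p2 ⊢ p2

Result: YES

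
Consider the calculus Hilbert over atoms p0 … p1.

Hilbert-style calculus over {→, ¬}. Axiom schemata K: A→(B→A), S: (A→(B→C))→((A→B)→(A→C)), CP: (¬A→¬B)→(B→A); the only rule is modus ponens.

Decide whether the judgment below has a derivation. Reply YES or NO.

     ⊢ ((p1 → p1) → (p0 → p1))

Search for a countermodel by truth-table:
  v=00: Γ:[] Δ:[((p1 → p1) → (p0 → p1))=T] refutes=False
  v=01: Γ:[] Δ:[((p1 → p1) → (p0 → p1))=T] refutes=False
  v=10: Γ:[] Δ:[((p1 → p1) → (p0 → p1))=F] refutes=True  ← countermodel

Result: NO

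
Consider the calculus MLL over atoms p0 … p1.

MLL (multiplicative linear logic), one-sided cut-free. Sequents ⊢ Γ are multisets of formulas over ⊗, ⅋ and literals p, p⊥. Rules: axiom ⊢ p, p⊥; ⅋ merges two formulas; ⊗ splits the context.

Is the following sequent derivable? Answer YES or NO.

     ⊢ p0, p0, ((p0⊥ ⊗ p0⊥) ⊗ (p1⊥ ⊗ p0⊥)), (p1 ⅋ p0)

Proof tree:
[⅋]  ⊢ p0, p0, ((p0⊥ ⊗ p0⊥) ⊗ (p1⊥ ⊗ p0⊥)), (p1 ⅋ p0)
  [⊗]  ⊢ p0, p0, p1, p0, ((p0⊥ ⊗ p0⊥) ⊗ (p1⊥ ⊗ p0⊥))
    [⊗]  ⊢ p0, p0, (p0⊥ ⊗ p0⊥)
      [Ax]  ⊢ p0, p0⊥
      [Ax]  ⊢ p0, p0⊥
    [⊗]  ⊢ p1, p0, (p1⊥ ⊗ p0⊥)
      [Ax]  ⊢ p1, p1⊥
      [Ax]  ⊢ p0, p0⊥

Result: YES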